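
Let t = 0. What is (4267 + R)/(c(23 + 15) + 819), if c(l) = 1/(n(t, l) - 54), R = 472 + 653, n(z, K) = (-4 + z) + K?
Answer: 107840/16379 ≈ 6.5840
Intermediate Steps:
n(z, K) = -4 + K + z
R = 1125
c(l) = 1/(-58 + l) (c(l) = 1/((-4 + l + 0) - 54) = 1/((-4 + l) - 54) = 1/(-58 + l))
(4267 + R)/(c(23 + 15) + 819) = (4267 + 1125)/(1/(-58 + (23 + 15)) + 819) = 5392/(1/(-58 + 38) + 819) = 5392/(1/(-20) + 819) = 5392/(-1/20 + 819) = 5392/(16379/20) = 5392*(20/16379) = 107840/16379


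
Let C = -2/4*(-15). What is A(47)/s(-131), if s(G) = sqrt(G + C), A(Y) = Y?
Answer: -47*I*sqrt(494)/247 ≈ -4.2293*I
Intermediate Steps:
C = 15/2 (C = -2*1/4*(-15) = -1/2*(-15) = 15/2 ≈ 7.5000)
s(G) = sqrt(15/2 + G) (s(G) = sqrt(G + 15/2) = sqrt(15/2 + G))
A(47)/s(-131) = 47/((sqrt(30 + 4*(-131))/2)) = 47/((sqrt(30 - 524)/2)) = 47/((sqrt(-494)/2)) = 47/(((I*sqrt(494))/2)) = 47/((I*sqrt(494)/2)) = 47*(-I*sqrt(494)/247) = -47*I*sqrt(494)/247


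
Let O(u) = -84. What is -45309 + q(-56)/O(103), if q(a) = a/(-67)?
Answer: -9107111/201 ≈ -45309.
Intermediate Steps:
q(a) = -a/67 (q(a) = a*(-1/67) = -a/67)
-45309 + q(-56)/O(103) = -45309 - 1/67*(-56)/(-84) = -45309 + (56/67)*(-1/84) = -45309 - 2/201 = -9107111/201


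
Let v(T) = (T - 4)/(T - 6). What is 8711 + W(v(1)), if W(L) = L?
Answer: 43558/5 ≈ 8711.6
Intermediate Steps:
v(T) = (-4 + T)/(-6 + T)
8711 + W(v(1)) = 8711 + (-4 + 1)/(-6 + 1) = 8711 - 3/(-5) = 8711 - ⅕*(-3) = 8711 + ⅗ = 43558/5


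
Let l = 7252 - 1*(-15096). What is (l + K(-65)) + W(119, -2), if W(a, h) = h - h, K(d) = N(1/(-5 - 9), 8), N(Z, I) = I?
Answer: 22356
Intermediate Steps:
l = 22348 (l = 7252 + 15096 = 22348)
K(d) = 8
W(a, h) = 0
(l + K(-65)) + W(119, -2) = (22348 + 8) + 0 = 22356 + 0 = 22356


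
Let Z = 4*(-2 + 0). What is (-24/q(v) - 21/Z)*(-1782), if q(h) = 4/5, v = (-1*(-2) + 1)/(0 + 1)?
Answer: 195129/4 ≈ 48782.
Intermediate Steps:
Z = -8 (Z = 4*(-2) = -8)
v = 3 (v = (2 + 1)/1 = 3*1 = 3)
q(h) = ⅘ (q(h) = 4*(⅕) = ⅘)
(-24/q(v) - 21/Z)*(-1782) = (-24/⅘ - 21/(-8))*(-1782) = (-24*5/4 - 21*(-⅛))*(-1782) = (-30 + 21/8)*(-1782) = -219/8*(-1782) = 195129/4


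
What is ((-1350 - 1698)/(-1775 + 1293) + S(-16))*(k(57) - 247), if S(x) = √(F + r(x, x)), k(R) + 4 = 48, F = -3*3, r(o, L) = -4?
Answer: -309372/241 - 203*I*√13 ≈ -1283.7 - 731.93*I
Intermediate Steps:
F = -9
k(R) = 44 (k(R) = -4 + 48 = 44)
S(x) = I*√13 (S(x) = √(-9 - 4) = √(-13) = I*√13)
((-1350 - 1698)/(-1775 + 1293) + S(-16))*(k(57) - 247) = ((-1350 - 1698)/(-1775 + 1293) + I*√13)*(44 - 247) = (-3048/(-482) + I*√13)*(-203) = (-3048*(-1/482) + I*√13)*(-203) = (1524/241 + I*√13)*(-203) = -309372/241 - 203*I*√13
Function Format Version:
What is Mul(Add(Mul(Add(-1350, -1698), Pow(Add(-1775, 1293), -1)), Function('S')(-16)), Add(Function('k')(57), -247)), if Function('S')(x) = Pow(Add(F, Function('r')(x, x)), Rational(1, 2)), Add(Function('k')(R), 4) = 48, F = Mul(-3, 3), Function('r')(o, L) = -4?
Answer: Add(Rational(-309372, 241), Mul(-203, I, Pow(13, Rational(1, 2)))) ≈ Add(-1283.7, Mul(-731.93, I))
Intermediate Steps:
F = -9
Function('k')(R) = 44 (Function('k')(R) = Add(-4, 48) = 44)
Function('S')(x) = Mul(I, Pow(13, Rational(1, 2))) (Function('S')(x) = Pow(Add(-9, -4), Rational(1, 2)) = Pow(-13, Rational(1, 2)) = Mul(I, Pow(13, Rational(1, 2))))
Mul(Add(Mul(Add(-1350, -1698), Pow(Add(-1775, 1293), -1)), Function('S')(-16)), Add(Function('k')(57), -247)) = Mul(Add(Mul(Add(-1350, -1698), Pow(Add(-1775, 1293), -1)), Mul(I, Pow(13, Rational(1, 2)))), Add(44, -247)) = Mul(Add(Mul(-3048, Pow(-482, -1)), Mul(I, Pow(13, Rational(1, 2)))), -203) = Mul(Add(Mul(-3048, Rational(-1, 482)), Mul(I, Pow(13, Rational(1, 2)))), -203) = Mul(Add(Rational(1524, 241), Mul(I, Pow(13, Rational(1, 2)))), -203) = Add(Rational(-309372, 241), Mul(-203, I, Pow(13, Rational(1, 2))))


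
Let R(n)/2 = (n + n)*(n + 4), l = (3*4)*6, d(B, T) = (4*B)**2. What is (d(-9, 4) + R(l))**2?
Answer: 537497856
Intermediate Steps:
d(B, T) = 16*B**2
l = 72 (l = 12*6 = 72)
R(n) = 4*n*(4 + n) (R(n) = 2*((n + n)*(n + 4)) = 2*((2*n)*(4 + n)) = 2*(2*n*(4 + n)) = 4*n*(4 + n))
(d(-9, 4) + R(l))**2 = (16*(-9)**2 + 4*72*(4 + 72))**2 = (16*81 + 4*72*76)**2 = (1296 + 21888)**2 = 23184**2 = 537497856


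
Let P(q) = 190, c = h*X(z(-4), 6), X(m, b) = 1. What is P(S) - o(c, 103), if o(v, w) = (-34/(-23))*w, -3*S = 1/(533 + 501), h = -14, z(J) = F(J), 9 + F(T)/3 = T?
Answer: 868/23 ≈ 37.739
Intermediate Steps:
F(T) = -27 + 3*T
z(J) = -27 + 3*J
c = -14 (c = -14*1 = -14)
S = -1/3102 (S = -1/(3*(533 + 501)) = -⅓/1034 = -⅓*1/1034 = -1/3102 ≈ -0.00032237)
o(v, w) = 34*w/23 (o(v, w) = (-34*(-1/23))*w = 34*w/23)
P(S) - o(c, 103) = 190 - 34*103/23 = 190 - 1*3502/23 = 190 - 3502/23 = 868/23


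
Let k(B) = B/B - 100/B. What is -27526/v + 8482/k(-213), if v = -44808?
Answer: 40480852883/7012452 ≈ 5772.7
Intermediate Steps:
k(B) = 1 - 100/B
-27526/v + 8482/k(-213) = -27526/(-44808) + 8482/(((-100 - 213)/(-213))) = -27526*(-1/44808) + 8482/((-1/213*(-313))) = 13763/22404 + 8482/(313/213) = 13763/22404 + 8482*(213/313) = 13763/22404 + 1806666/313 = 40480852883/7012452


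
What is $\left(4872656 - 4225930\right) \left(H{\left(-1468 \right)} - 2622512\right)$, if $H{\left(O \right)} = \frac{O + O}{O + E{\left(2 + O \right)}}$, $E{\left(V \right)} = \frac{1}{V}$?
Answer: $- \frac{3650040653705614592}{2152089} \approx -1.696 \cdot 10^{12}$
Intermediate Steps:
$H{\left(O \right)} = \frac{2 O}{O + \frac{1}{2 + O}}$ ($H{\left(O \right)} = \frac{O + O}{O + \frac{1}{2 + O}} = \frac{2 O}{O + \frac{1}{2 + O}}$)
$\left(4872656 - 4225930\right) \left(H{\left(-1468 \right)} - 2622512\right) = \left(4872656 - 4225930\right) \left(2 \left(-1468\right) \frac{1}{1 - 1468 \left(2 - 1468\right)} \left(2 - 1468\right) - 2622512\right) = 646726 \left(2 \left(-1468\right) \frac{1}{1 - -2152088} \left(-1466\right) - 2622512\right) = 646726 \left(2 \left(-1468\right) \frac{1}{1 + 2152088} \left(-1466\right) - 2622512\right) = 646726 \left(2 \left(-1468\right) \frac{1}{2152089} \left(-1466\right) - 2622512\right) = 646726 \left(\frac{4304176}{2152089} - 2622512\right) = 646726 \left(- \frac{5643874923392}{2152089}\right) = - \frac{3650040653705614592}{2152089}$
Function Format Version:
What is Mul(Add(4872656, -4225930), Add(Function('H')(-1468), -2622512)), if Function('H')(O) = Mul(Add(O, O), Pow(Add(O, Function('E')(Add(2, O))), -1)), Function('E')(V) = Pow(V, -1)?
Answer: Rational(-3650040653705614592, 2152089) ≈ -1.6960e+12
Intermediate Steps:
Function('H')(O) = Mul(2, O, Pow(Add(O, Pow(Add(2, O), -1)), -1)) (Function('H')(O) = Mul(Add(O, O), Pow(Add(O, Pow(Add(2, O), -1)), -1)) = Mul(Mul(2, O), Pow(Add(O, Pow(Add(2, O), -1)), -1)) = Mul(2, O, Pow(Add(O, Pow(Add(2, O), -1)), -1)))
Mul(Add(4872656, -4225930), Add(Function('H')(-1468), -2622512)) = Mul(Add(4872656, -4225930), Add(Mul(2, -1468, Pow(Add(1, Mul(-1468, Add(2, -1468))), -1), Add(2, -1468)), -2622512)) = Mul(646726, Add(Mul(2, -1468, Pow(Add(1, Mul(-1468, -1466)), -1), -1466), -2622512)) = Mul(646726, Add(Mul(2, -1468, Pow(Add(1, 2152088), -1), -1466), -2622512)) = Mul(646726, Add(Mul(2, -1468, Pow(2152089, -1), -1466), -2622512)) = Mul(646726, Add(Mul(2, -1468, Rational(1, 2152089), -1466), -2622512)) = Mul(646726, Add(Rational(4304176, 2152089), -2622512)) = Mul(646726, Rational(-5643874923392, 2152089)) = Rational(-3650040653705614592, 2152089)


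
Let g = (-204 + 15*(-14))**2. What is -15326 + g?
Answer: 156070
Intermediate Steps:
g = 171396 (g = (-204 - 210)**2 = (-414)**2 = 171396)
-15326 + g = -15326 + 171396 = 156070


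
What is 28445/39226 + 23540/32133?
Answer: 1837403225/1260449058 ≈ 1.4577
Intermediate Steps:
28445/39226 + 23540/32133 = 1837403225/1260449058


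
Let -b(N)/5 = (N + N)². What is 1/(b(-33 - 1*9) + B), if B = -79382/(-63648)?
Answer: -31824/1122711029 ≈ -2.8346e-5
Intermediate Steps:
b(N) = -20*N² (b(N) = -5*(N + N)² = -5*4*N² = -20*N²)
B = 39691/31824 (B = -79382*(-1/63648) = 39691/31824 ≈ 1.2472)
1/(b(-33 - 1*9) + B) = 1/(-20*(-33 - 1*9)² + 39691/31824) = 1/(-20*(-33 - 9)² + 39691/31824) = 1/(-20*(-42)² + 39691/31824) = 1/(-20*1764 + 39691/31824) = 1/(-35280 + 39691/31824) = 1/(-1122711029/31824) = -31824/1122711029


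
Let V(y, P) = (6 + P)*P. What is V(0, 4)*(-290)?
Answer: -11600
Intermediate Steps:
V(y, P) = P*(6 + P)
V(0, 4)*(-290) = (4*(6 + 4))*(-290) = (4*10)*(-290) = 40*(-290) = -11600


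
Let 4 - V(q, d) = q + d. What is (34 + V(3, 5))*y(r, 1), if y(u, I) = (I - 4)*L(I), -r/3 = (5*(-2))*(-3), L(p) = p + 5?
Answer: -540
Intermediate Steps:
L(p) = 5 + p
r = -90 (r = -3*5*(-2)*(-3) = -(-30)*(-3) = -3*30 = -90)
y(u, I) = (-4 + I)*(5 + I) (y(u, I) = (I - 4)*(5 + I) = (-4 + I)*(5 + I))
V(q, d) = 4 - d - q (V(q, d) = 4 - (q + d) = 4 - (d + q) = 4 + (-d - q) = 4 - d - q)
(34 + V(3, 5))*y(r, 1) = (34 + (4 - 1*5 - 1*3))*((-4 + 1)*(5 + 1)) = (34 + (4 - 5 - 3))*(-3*6) = (34 - 4)*(-18) = 30*(-18) = -540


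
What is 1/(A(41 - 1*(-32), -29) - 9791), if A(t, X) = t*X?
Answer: -1/11908 ≈ -8.3977e-5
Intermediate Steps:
A(t, X) = X*t
1/(A(41 - 1*(-32), -29) - 9791) = 1/(-29*(41 - 1*(-32)) - 9791) = 1/(-29*(41 + 32) - 9791) = 1/(-29*73 - 9791) = 1/(-2117 - 9791) = 1/(-11908) = -1/11908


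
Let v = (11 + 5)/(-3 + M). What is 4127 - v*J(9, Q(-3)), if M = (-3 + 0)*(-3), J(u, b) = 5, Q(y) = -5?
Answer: 12341/3 ≈ 4113.7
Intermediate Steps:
M = 9 (M = -3*(-3) = 9)
v = 8/3 (v = (11 + 5)/(-3 + 9) = 16/6 = 16*(⅙) = 8/3 ≈ 2.6667)
4127 - v*J(9, Q(-3)) = 4127 - 8*5/3 = 4127 - 1*40/3 = 4127 - 40/3 = 12341/3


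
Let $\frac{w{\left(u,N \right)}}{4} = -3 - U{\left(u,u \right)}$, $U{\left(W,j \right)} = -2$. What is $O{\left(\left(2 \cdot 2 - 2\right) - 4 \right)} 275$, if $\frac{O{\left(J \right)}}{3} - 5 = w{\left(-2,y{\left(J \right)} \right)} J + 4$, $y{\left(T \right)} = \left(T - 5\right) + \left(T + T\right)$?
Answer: $14025$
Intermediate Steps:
$y{\left(T \right)} = -5 + 3 T$ ($y{\left(T \right)} = \left(-5 + T\right) + 2 T = -5 + 3 T$)
$w{\left(u,N \right)} = -4$ ($w{\left(u,N \right)} = 4 \left(-3 - -2\right) = 4 \left(-3 + 2\right) = 4 \left(-1\right) = -4$)
$O{\left(J \right)} = 27 - 12 J$ ($O{\left(J \right)} = 15 + 3 \left(- 4 J + 4\right) = 15 + 3 \left(4 - 4 J\right) = 15 - \left(-12 + 12 J\right) = 27 - 12 J$)
$O{\left(\left(2 \cdot 2 - 2\right) - 4 \right)} 275 = \left(27 - 12 \left(\left(2 \cdot 2 - 2\right) - 4\right)\right) 275 = \left(27 - 12 \left(\left(4 - 2\right) - 4\right)\right) 275 = \left(27 - 12 \left(2 - 4\right)\right) 275 = \left(27 - -24\right) 275 = \left(27 + 24\right) 275 = 51 \cdot 275 = 14025$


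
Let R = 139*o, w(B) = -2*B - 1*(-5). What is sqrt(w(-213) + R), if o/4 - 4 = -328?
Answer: I*sqrt(179713) ≈ 423.93*I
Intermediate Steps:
w(B) = 5 - 2*B (w(B) = -2*B + 5 = 5 - 2*B)
o = -1296 (o = 16 + 4*(-328) = 16 - 1312 = -1296)
R = -180144 (R = 139*(-1296) = -180144)
sqrt(w(-213) + R) = sqrt((5 - 2*(-213)) - 180144) = sqrt((5 + 426) - 180144) = sqrt(431 - 180144) = sqrt(-179713) = I*sqrt(179713)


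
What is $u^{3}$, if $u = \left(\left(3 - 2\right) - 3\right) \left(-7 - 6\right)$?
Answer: $17576$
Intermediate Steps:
$u = 26$ ($u = \left(1 - 3\right) \left(-13\right) = \left(-2\right) \left(-13\right) = 26$)
$u^{3} = 26^{3} = 17576$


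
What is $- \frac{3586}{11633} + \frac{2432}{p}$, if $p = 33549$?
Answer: $- \frac{92015258}{390275517} \approx -0.23577$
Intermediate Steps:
$- \frac{3586}{11633} + \frac{2432}{p} = - \frac{3586}{11633} + \frac{2432}{33549} = - \frac{92015258}{390275517}$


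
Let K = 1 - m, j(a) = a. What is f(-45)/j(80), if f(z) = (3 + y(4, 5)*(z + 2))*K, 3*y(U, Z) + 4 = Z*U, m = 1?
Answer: 0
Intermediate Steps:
y(U, Z) = -4/3 + U*Z/3 (y(U, Z) = -4/3 + (Z*U)/3 = -4/3 + (U*Z)/3 = -4/3 + U*Z/3)
K = 0 (K = 1 - 1*1 = 1 - 1 = 0)
f(z) = 0 (f(z) = (3 + (-4/3 + (⅓)*4*5)*(z + 2))*0 = (3 + (-4/3 + 20/3)*(2 + z))*0 = (3 + 16*(2 + z)/3)*0 = (3 + (32/3 + 16*z/3))*0 = (41/3 + 16*z/3)*0 = 0)
f(-45)/j(80) = 0/80 = 0*(1/80) = 0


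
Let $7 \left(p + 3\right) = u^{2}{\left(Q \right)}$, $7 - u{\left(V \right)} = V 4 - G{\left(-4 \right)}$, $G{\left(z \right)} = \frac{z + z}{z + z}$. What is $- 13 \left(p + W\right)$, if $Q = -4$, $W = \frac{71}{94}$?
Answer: $- \frac{684671}{658} \approx -1040.5$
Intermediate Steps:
$W = \frac{71}{94}$ ($W = 71 \cdot \frac{1}{94} = \frac{71}{94} \approx 0.75532$)
$G{\left(z \right)} = 1$ ($G{\left(z \right)} = \frac{2 z}{2 z} = 2 z \frac{1}{2 z} = 1$)
$u{\left(V \right)} = 8 - 4 V$ ($u{\left(V \right)} = 7 - \left(V 4 - 1\right) = 7 - \left(4 V - 1\right) = 7 - \left(-1 + 4 V\right) = 8 - 4 V$)
$p = \frac{555}{7}$ ($p = -3 + \frac{\left(8 - -16\right)^{2}}{7} = -3 + \frac{\left(8 + 16\right)^{2}}{7} = -3 + \frac{24^{2}}{7} = -3 + \frac{1}{7} \cdot 576 = -3 + \frac{576}{7} = \frac{555}{7} \approx 79.286$)
$- 13 \left(p + W\right) = - 13 \left(\frac{555}{7} + \frac{71}{94}\right) = \left(-13\right) \frac{52667}{658} = - \frac{684671}{658}$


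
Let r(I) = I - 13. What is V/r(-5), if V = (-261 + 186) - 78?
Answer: 17/2 ≈ 8.5000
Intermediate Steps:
r(I) = -13 + I
V = -153 (V = -75 - 78 = -153)
V/r(-5) = -153/(-13 - 5) = -153/(-18) = -153*(-1/18) = 17/2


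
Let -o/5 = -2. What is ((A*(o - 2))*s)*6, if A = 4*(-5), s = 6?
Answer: -5760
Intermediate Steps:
o = 10 (o = -5*(-2) = 10)
A = -20
((A*(o - 2))*s)*6 = (-20*(10 - 2)*6)*6 = (-20*8*6)*6 = -160*6*6 = -960*6 = -5760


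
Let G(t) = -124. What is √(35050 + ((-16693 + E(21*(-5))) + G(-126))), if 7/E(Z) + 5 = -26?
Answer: 4*√1095106/31 ≈ 135.03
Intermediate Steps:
E(Z) = -7/31 (E(Z) = 7/(-5 - 26) = 7/(-31) = 7*(-1/31) = -7/31)
√(35050 + ((-16693 + E(21*(-5))) + G(-126))) = √(35050 + ((-16693 - 7/31) - 124)) = √(35050 + (-517490/31 - 124)) = √(35050 - 521334/31) = √(565216/31) = 4*√1095106/31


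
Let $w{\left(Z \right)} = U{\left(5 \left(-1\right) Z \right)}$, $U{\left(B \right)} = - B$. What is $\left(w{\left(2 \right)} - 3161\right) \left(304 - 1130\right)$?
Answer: $2602726$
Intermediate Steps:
$w{\left(Z \right)} = 5 Z$ ($w{\left(Z \right)} = - 5 \left(-1\right) Z = - \left(-5\right) Z = 5 Z$)
$\left(w{\left(2 \right)} - 3161\right) \left(304 - 1130\right) = \left(5 \cdot 2 - 3161\right) \left(304 - 1130\right) = \left(10 - 3161\right) \left(-826\right) = \left(-3151\right) \left(-826\right) = 2602726$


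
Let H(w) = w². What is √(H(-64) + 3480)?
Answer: 2*√1894 ≈ 87.040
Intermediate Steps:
√(H(-64) + 3480) = √((-64)² + 3480) = √(4096 + 3480) = √7576 = 2*√1894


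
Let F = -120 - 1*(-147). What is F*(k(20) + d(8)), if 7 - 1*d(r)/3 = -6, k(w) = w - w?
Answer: 1053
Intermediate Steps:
k(w) = 0
d(r) = 39 (d(r) = 21 - 3*(-6) = 21 + 18 = 39)
F = 27 (F = -120 + 147 = 27)
F*(k(20) + d(8)) = 27*(0 + 39) = 27*39 = 1053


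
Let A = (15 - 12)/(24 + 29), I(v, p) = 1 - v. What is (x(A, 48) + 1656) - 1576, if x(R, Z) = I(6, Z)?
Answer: 75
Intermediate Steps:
A = 3/53 ≈ 0.056604
x(R, Z) = -5 (x(R, Z) = 1 - 1*6 = 1 - 6 = -5)
(x(A, 48) + 1656) - 1576 = (-5 + 1656) - 1576 = 1651 - 1576 = 75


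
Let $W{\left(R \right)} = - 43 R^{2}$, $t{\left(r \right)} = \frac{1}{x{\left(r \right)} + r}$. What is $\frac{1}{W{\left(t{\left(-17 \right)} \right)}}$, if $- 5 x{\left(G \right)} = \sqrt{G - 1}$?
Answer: $- \frac{7207}{1075} - \frac{102 i \sqrt{2}}{215} \approx -6.7042 - 0.67093 i$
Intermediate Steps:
$x{\left(G \right)} = - \frac{\sqrt{-1 + G}}{5}$ ($x{\left(G \right)} = - \frac{\sqrt{G - 1}}{5} = - \frac{\sqrt{-1 + G}}{5}$)
$t{\left(r \right)} = \frac{1}{r - \frac{\sqrt{-1 + r}}{5}}$ ($t{\left(r \right)} = \frac{1}{- \frac{\sqrt{-1 + r}}{5} + r} = \frac{1}{r - \frac{\sqrt{-1 + r}}{5}}$)
$\frac{1}{W{\left(t{\left(-17 \right)} \right)}} = \frac{1}{\left(-43\right) \left(\frac{5}{- \sqrt{-1 - 17} + 5 \left(-17\right)}\right)^{2}} = \frac{1}{\left(-43\right) \left(\frac{5}{- \sqrt{-18} - 85}\right)^{2}} = \frac{1}{\left(-43\right) \left(\frac{5}{- 3 i \sqrt{2} - 85}\right)^{2}} = \frac{1}{\left(-43\right) \left(\frac{5}{-85 - 3 i \sqrt{2}}\right)^{2}} = \frac{1}{\left(-43\right) \frac{25}{\left(-85 - 3 i \sqrt{2}\right)^{2}}} = \frac{1}{\left(-1075\right) \frac{1}{\left(-85 - 3 i \sqrt{2}\right)^{2}}} = - \frac{\left(-85 - 3 i \sqrt{2}\right)^{2}}{1075}$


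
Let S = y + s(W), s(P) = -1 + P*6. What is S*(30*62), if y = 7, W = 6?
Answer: 78120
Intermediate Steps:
s(P) = -1 + 6*P
S = 42 (S = 7 + (-1 + 6*6) = 7 + (-1 + 36) = 7 + 35 = 42)
S*(30*62) = 42*(30*62) = 42*1860 = 78120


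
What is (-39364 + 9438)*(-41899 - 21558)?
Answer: 1899014182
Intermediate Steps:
(-39364 + 9438)*(-41899 - 21558) = -29926*(-63457) = 1899014182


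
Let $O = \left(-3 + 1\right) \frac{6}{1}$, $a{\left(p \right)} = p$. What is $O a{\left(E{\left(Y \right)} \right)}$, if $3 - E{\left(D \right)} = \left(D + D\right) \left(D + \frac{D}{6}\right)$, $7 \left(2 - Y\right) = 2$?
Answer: $\frac{324}{7} \approx 46.286$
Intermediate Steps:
$Y = \frac{12}{7}$ ($Y = 2 - \frac{2}{7} = \frac{12}{7} \approx 1.7143$)
$E{\left(D \right)} = 3 - \frac{7 D^{2}}{3}$ ($E{\left(D \right)} = 3 - \left(D + D\right) \left(D + \frac{D}{6}\right) = 3 - 2 D \left(D + D \frac{1}{6}\right) = 3 - 2 D \left(D + \frac{D}{6}\right) = 3 - 2 D \frac{7 D}{6} = 3 - \frac{7 D^{2}}{3}$)
$O = -12$ ($O = - 2 \cdot 6 \cdot 1 = \left(-2\right) 6 = -12$)
$O a{\left(E{\left(Y \right)} \right)} = - 12 \left(3 - \frac{7 \left(\frac{12}{7}\right)^{2}}{3}\right) = - 12 \left(3 - \frac{48}{7}\right) = \left(-12\right) \left(- \frac{27}{7}\right) = \frac{324}{7}$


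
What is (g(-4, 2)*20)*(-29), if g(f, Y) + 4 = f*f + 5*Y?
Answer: -12760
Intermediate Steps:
g(f, Y) = -4 + f² + 5*Y (g(f, Y) = -4 + (f*f + 5*Y) = -4 + (f² + 5*Y) = -4 + f² + 5*Y)
(g(-4, 2)*20)*(-29) = ((-4 + (-4)² + 5*2)*20)*(-29) = ((-4 + 16 + 10)*20)*(-29) = (22*20)*(-29) = 440*(-29) = -12760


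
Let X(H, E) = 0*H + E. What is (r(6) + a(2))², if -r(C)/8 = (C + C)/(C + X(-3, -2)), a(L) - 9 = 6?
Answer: 81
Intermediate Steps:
X(H, E) = E (X(H, E) = 0 + E = E)
a(L) = 15 (a(L) = 9 + 6 = 15)
r(C) = -16*C/(-2 + C) (r(C) = -8*(C + C)/(C - 2) = -8*2*C/(-2 + C) = -16*C/(-2 + C))
(r(6) + a(2))² = (-16*6/(-2 + 6) + 15)² = (-16*6/4 + 15)² = (-16*6*¼ + 15)² = (-24 + 15)² = (-9)² = 81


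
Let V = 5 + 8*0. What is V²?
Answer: 25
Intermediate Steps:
V = 5 (V = 5 + 0 = 5)
V² = 5² = 25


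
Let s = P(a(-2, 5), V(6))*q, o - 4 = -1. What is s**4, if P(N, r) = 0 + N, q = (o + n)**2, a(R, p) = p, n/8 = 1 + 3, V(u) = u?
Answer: 1407422119140625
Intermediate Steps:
o = 3 (o = 4 - 1 = 3)
n = 32 (n = 8*(1 + 3) = 8*4 = 32)
q = 1225 (q = (3 + 32)**2 = 35**2 = 1225)
P(N, r) = N
s = 6125 (s = 5*1225 = 6125)
s**4 = 6125**4 = 1407422119140625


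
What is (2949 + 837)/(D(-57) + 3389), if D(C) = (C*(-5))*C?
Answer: -1893/6428 ≈ -0.29449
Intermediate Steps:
D(C) = -5*C**2 (D(C) = (-5*C)*C = -5*C**2)
(2949 + 837)/(D(-57) + 3389) = (2949 + 837)/(-5*(-57)**2 + 3389) = 3786/(-5*3249 + 3389) = 3786/(-16245 + 3389) = 3786/(-12856) = 3786*(-1/12856) = -1893/6428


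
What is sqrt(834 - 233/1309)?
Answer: sqrt(1428738157)/1309 ≈ 28.876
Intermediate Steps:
sqrt(834 - 233/1309) = sqrt(1091473/1309) = sqrt(1428738157)/1309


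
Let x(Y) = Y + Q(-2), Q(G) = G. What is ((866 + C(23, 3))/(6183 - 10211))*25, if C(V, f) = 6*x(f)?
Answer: -5450/1007 ≈ -5.4121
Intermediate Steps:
x(Y) = -2 + Y (x(Y) = Y - 2 = -2 + Y)
C(V, f) = -12 + 6*f (C(V, f) = 6*(-2 + f) = -12 + 6*f)
((866 + C(23, 3))/(6183 - 10211))*25 = ((866 + (-12 + 6*3))/(6183 - 10211))*25 = ((866 + (-12 + 18))/(-4028))*25 = ((866 + 6)*(-1/4028))*25 = (872*(-1/4028))*25 = -218/1007*25 = -5450/1007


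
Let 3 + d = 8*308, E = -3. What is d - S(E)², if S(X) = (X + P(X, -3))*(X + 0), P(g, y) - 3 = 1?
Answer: 2452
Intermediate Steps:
P(g, y) = 4 (P(g, y) = 3 + 1 = 4)
S(X) = X*(4 + X) (S(X) = (X + 4)*(X + 0) = (4 + X)*X = X*(4 + X))
d = 2461 (d = -3 + 8*308 = -3 + 2464 = 2461)
d - S(E)² = 2461 - (-3*(4 - 3))² = 2461 - (-3*1)² = 2461 - 1*(-3)² = 2461 - 1*9 = 2461 - 9 = 2452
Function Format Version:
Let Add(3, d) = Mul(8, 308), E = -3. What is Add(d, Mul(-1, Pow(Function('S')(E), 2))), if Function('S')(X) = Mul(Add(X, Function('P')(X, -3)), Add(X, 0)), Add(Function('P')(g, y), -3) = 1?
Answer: 2452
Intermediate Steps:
Function('P')(g, y) = 4 (Function('P')(g, y) = Add(3, 1) = 4)
Function('S')(X) = Mul(X, Add(4, X)) (Function('S')(X) = Mul(Add(X, 4), Add(X, 0)) = Mul(Add(4, X), X) = Mul(X, Add(4, X)))
d = 2461 (d = Add(-3, Mul(8, 308)) = Add(-3, 2464) = 2461)
Add(d, Mul(-1, Pow(Function('S')(E), 2))) = Add(2461, Mul(-1, Pow(Mul(-3, Add(4, -3)), 2))) = Add(2461, Mul(-1, Pow(Mul(-3, 1), 2))) = Add(2461, Mul(-1, Pow(-3, 2))) = Add(2461, Mul(-1, 9)) = Add(2461, -9) = 2452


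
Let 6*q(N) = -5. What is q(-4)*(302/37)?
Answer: -755/111 ≈ -6.8018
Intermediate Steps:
q(N) = -5/6 (q(N) = (1/6)*(-5) = -5/6)
q(-4)*(302/37) = -755/(3*37) = -5/6*302/37 = -755/111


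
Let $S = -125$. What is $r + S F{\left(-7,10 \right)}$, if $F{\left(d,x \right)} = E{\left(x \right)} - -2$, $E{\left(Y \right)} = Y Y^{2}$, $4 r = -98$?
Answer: $- \frac{250549}{2} \approx -1.2527 \cdot 10^{5}$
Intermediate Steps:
$r = - \frac{49}{2}$ ($r = \frac{1}{4} \left(-98\right) = - \frac{49}{2} \approx -24.5$)
$E{\left(Y \right)} = Y^{3}$
$F{\left(d,x \right)} = 2 + x^{3}$ ($F{\left(d,x \right)} = x^{3} - -2 = x^{3} + 2 = 2 + x^{3}$)
$r + S F{\left(-7,10 \right)} = - \frac{49}{2} - 125 \left(2 + 10^{3}\right) = - \frac{49}{2} - 125 \left(2 + 1000\right) = - \frac{49}{2} - 125250 = - \frac{250549}{2}$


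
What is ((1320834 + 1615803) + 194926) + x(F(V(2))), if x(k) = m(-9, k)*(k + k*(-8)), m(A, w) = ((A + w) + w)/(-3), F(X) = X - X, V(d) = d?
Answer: 3131563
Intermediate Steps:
F(X) = 0
m(A, w) = -2*w/3 - A/3 (m(A, w) = (A + 2*w)*(-⅓) = -2*w/3 - A/3)
x(k) = -7*k*(3 - 2*k/3) (x(k) = (-2*k/3 - ⅓*(-9))*(k + k*(-8)) = (-2*k/3 + 3)*(k - 8*k) = (3 - 2*k/3)*(-7*k) = -7*k*(3 - 2*k/3))
((1320834 + 1615803) + 194926) + x(F(V(2))) = ((1320834 + 1615803) + 194926) + (7/3)*0*(-9 + 2*0) = (2936637 + 194926) + (7/3)*0*(-9 + 0) = 3131563 + (7/3)*0*(-9) = 3131563 + 0 = 3131563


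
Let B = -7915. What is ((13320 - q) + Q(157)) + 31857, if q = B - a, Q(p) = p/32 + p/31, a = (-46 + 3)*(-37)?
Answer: 54255427/992 ≈ 54693.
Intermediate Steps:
a = 1591 (a = -43*(-37) = 1591)
Q(p) = 63*p/992 (Q(p) = p*(1/32) + p*(1/31) = p/32 + p/31 = 63*p/992)
q = -9506 (q = -7915 - 1*1591 = -7915 - 1591 = -9506)
((13320 - q) + Q(157)) + 31857 = ((13320 - 1*(-9506)) + (63/992)*157) + 31857 = ((13320 + 9506) + 9891/992) + 31857 = (22826 + 9891/992) + 31857 = 22653283/992 + 31857 = 54255427/992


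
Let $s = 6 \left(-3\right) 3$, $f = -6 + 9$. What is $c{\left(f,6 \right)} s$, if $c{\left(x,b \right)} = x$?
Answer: $-162$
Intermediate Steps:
$f = 3$
$s = -54$ ($s = \left(-18\right) 3 = -54$)
$c{\left(f,6 \right)} s = 3 \left(-54\right) = -162$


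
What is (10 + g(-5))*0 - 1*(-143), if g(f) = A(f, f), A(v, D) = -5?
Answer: 143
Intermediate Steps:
g(f) = -5
(10 + g(-5))*0 - 1*(-143) = (10 - 5)*0 - 1*(-143) = 5*0 + 143 = 0 + 143 = 143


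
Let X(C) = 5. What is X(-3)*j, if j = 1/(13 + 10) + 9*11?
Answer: 11390/23 ≈ 495.22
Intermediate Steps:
j = 2278/23 (j = 1/23 + 99 = 2278/23 ≈ 99.043)
X(-3)*j = 5*(2278/23) = 11390/23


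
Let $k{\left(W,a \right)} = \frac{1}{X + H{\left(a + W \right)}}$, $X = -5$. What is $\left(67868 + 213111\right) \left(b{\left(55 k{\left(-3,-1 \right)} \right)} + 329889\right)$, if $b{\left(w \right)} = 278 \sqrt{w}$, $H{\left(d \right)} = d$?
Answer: $92691881331 + \frac{78112162 i \sqrt{55}}{3} \approx 9.2692 \cdot 10^{10} + 1.931 \cdot 10^{8} i$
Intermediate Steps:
$k{\left(W,a \right)} = \frac{1}{-5 + W + a}$ ($k{\left(W,a \right)} = \frac{1}{-5 + \left(a + W\right)} = \frac{1}{-5 + \left(W + a\right)} = \frac{1}{-5 + W + a}$)
$\left(67868 + 213111\right) \left(b{\left(55 k{\left(-3,-1 \right)} \right)} + 329889\right) = \left(67868 + 213111\right) \left(278 \sqrt{\frac{55}{-5 - 3 - 1}} + 329889\right) = 280979 \left(278 \sqrt{\frac{55}{-9}} + 329889\right) = 280979 \left(278 \sqrt{55 \left(- \frac{1}{9}\right)} + 329889\right) = 280979 \left(278 \sqrt{- \frac{55}{9}} + 329889\right) = 280979 \left(278 \frac{i \sqrt{55}}{3} + 329889\right) = 280979 \left(\frac{278 i \sqrt{55}}{3} + 329889\right) = 280979 \left(329889 + \frac{278 i \sqrt{55}}{3}\right) = 92691881331 + \frac{78112162 i \sqrt{55}}{3}$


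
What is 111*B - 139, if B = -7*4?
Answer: -3247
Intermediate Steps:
B = -28
111*B - 139 = 111*(-28) - 139 = -3108 - 139 = -3247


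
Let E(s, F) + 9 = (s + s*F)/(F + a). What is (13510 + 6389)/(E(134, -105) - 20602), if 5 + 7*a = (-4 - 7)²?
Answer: -4105827/4220219 ≈ -0.97289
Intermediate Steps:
a = 116/7 (a = -5/7 + (-4 - 7)²/7 = -5/7 + (⅐)*(-11)² = -5/7 + (⅐)*121 = -5/7 + 121/7 = 116/7 ≈ 16.571)
E(s, F) = -9 + (s + F*s)/(116/7 + F) (E(s, F) = -9 + (s + s*F)/(F + 116/7) = -9 + (s + F*s)/(116/7 + F))
(13510 + 6389)/(E(134, -105) - 20602) = (13510 + 6389)/((-1044 - 63*(-105) + 7*134 + 7*(-105)*134)/(116 + 7*(-105)) - 20602) = 19899/((-1044 + 6615 + 938 - 98490)/(116 - 735) - 20602) = 19899/(-91981/(-619) - 20602) = 19899/(-1/619*(-91981) - 20602) = 19899/(91981/619 - 20602) = 19899/(-12660657/619) = 19899*(-619/12660657) = -4105827/4220219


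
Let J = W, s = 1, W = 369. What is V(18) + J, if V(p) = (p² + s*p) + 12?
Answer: 723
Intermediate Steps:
V(p) = 12 + p + p² (V(p) = (p² + 1*p) + 12 = (p² + p) + 12 = (p + p²) + 12 = 12 + p + p²)
J = 369
V(18) + J = (12 + 18 + 18²) + 369 = (12 + 18 + 324) + 369 = 354 + 369 = 723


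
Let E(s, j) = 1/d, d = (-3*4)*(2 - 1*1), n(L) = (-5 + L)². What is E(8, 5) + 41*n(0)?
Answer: 12299/12 ≈ 1024.9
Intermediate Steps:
d = -12 (d = -12*(2 - 1) = -12*1 = -12)
E(s, j) = -1/12 (E(s, j) = 1/(-12) = -1/12)
E(8, 5) + 41*n(0) = -1/12 + 41*(-5 + 0)² = -1/12 + 41*(-5)² = -1/12 + 41*25 = -1/12 + 1025 = 12299/12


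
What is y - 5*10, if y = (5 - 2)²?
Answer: -41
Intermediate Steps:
y = 9 (y = 3² = 9)
y - 5*10 = 9 - 5*10 = 9 - 50 = -41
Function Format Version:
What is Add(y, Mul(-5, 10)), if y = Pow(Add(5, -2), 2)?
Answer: -41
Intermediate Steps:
y = 9 (y = Pow(3, 2) = 9)
Add(y, Mul(-5, 10)) = Add(9, Mul(-5, 10)) = Add(9, -50) = -41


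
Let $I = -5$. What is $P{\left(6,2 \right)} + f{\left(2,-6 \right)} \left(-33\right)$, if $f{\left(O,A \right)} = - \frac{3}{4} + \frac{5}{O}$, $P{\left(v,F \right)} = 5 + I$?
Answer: $- \frac{231}{4} \approx -57.75$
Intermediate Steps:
$P{\left(v,F \right)} = 0$ ($P{\left(v,F \right)} = 5 - 5 = 0$)
$f{\left(O,A \right)} = - \frac{3}{4} + \frac{5}{O}$ ($f{\left(O,A \right)} = \left(-3\right) \frac{1}{4} + \frac{5}{O} = - \frac{3}{4} + \frac{5}{O}$)
$P{\left(6,2 \right)} + f{\left(2,-6 \right)} \left(-33\right) = 0 + \left(- \frac{3}{4} + \frac{5}{2}\right) \left(-33\right) = 0 + \frac{7}{4} \left(-33\right) = 0 - \frac{231}{4} = - \frac{231}{4}$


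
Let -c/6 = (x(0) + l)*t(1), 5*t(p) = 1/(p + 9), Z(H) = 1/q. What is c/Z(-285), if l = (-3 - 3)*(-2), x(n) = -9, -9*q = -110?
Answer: -22/5 ≈ -4.4000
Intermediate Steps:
q = 110/9 (q = -⅑*(-110) = 110/9 ≈ 12.222)
Z(H) = 9/110 (Z(H) = 1/(110/9) = 9/110)
l = 12 (l = -6*(-2) = 12)
t(p) = 1/(5*(9 + p)) (t(p) = 1/(5*(p + 9)) = 1/(5*(9 + p)))
c = -9/25 (c = -6*(-9 + 12)*1/(5*(9 + 1)) = -18*(⅕)/10 = -18*(⅕)*(⅒) = -18/50 = -6*3/50 = -9/25 ≈ -0.36000)
c/Z(-285) = -9/(25*9/110) = -9/25*110/9 = -22/5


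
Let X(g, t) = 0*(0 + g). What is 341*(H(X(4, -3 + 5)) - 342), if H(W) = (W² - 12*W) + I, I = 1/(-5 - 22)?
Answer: -3149135/27 ≈ -1.1663e+5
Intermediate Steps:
I = -1/27 (I = 1/(-27) = -1/27 ≈ -0.037037)
X(g, t) = 0 (X(g, t) = 0*g = 0)
H(W) = -1/27 + W² - 12*W (H(W) = (W² - 12*W) - 1/27 = -1/27 + W² - 12*W)
341*(H(X(4, -3 + 5)) - 342) = 341*((-1/27 + 0² - 12*0) - 342) = 341*((-1/27 + 0 + 0) - 342) = 341*(-1/27 - 342) = 341*(-9235/27) = -3149135/27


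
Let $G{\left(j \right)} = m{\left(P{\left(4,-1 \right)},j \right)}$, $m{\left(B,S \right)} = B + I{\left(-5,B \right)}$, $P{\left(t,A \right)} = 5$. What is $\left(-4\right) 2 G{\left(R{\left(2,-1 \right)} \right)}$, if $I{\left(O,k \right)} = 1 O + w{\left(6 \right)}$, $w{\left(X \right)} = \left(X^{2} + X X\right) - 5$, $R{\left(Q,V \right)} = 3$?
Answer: $-536$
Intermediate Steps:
$w{\left(X \right)} = -5 + 2 X^{2}$ ($w{\left(X \right)} = \left(X^{2} + X^{2}\right) - 5 = 2 X^{2} - 5 = -5 + 2 X^{2}$)
$I{\left(O,k \right)} = 67 + O$ ($I{\left(O,k \right)} = 1 O - \left(5 - 2 \cdot 6^{2}\right) = O + \left(-5 + 2 \cdot 36\right) = O + \left(-5 + 72\right) = O + 67 = 67 + O$)
$m{\left(B,S \right)} = 62 + B$ ($m{\left(B,S \right)} = B + \left(67 - 5\right) = B + 62 = 62 + B$)
$G{\left(j \right)} = 67$ ($G{\left(j \right)} = 62 + 5 = 67$)
$\left(-4\right) 2 G{\left(R{\left(2,-1 \right)} \right)} = \left(-4\right) 2 \cdot 67 = \left(-8\right) 67 = -536$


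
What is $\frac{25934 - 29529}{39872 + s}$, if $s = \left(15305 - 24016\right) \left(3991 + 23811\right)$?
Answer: $\frac{719}{48428670} \approx 1.4847 \cdot 10^{-5}$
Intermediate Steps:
$s = -242183222$ ($s = \left(-8711\right) 27802 = -242183222$)
$\frac{25934 - 29529}{39872 + s} = \frac{25934 - 29529}{39872 - 242183222} = - \frac{3595}{-242143350} = \left(-3595\right) \left(- \frac{1}{242143350}\right) = \frac{719}{48428670}$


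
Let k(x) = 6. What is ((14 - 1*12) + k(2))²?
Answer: 64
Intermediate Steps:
((14 - 1*12) + k(2))² = ((14 - 1*12) + 6)² = ((14 - 12) + 6)² = (2 + 6)² = 8² = 64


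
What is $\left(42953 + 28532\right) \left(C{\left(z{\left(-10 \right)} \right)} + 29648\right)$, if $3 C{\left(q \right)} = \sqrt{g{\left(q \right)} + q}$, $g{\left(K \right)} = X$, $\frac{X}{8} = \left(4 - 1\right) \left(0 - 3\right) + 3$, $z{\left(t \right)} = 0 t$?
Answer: $2119387280 + \frac{285940 i \sqrt{3}}{3} \approx 2.1194 \cdot 10^{9} + 1.6509 \cdot 10^{5} i$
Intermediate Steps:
$z{\left(t \right)} = 0$
$X = -48$ ($X = 8 \left(\left(4 - 1\right) \left(0 - 3\right) + 3\right) = 8 \left(3 \left(-3\right) + 3\right) = 8 \left(-9 + 3\right) = 8 \left(-6\right) = -48$)
$g{\left(K \right)} = -48$
$C{\left(q \right)} = \frac{\sqrt{-48 + q}}{3}$
$\left(42953 + 28532\right) \left(C{\left(z{\left(-10 \right)} \right)} + 29648\right) = \left(42953 + 28532\right) \left(\frac{\sqrt{-48 + 0}}{3} + 29648\right) = 71485 \left(\frac{\sqrt{-48}}{3} + 29648\right) = 71485 \left(\frac{4 i \sqrt{3}}{3} + 29648\right) = 71485 \left(29648 + \frac{4 i \sqrt{3}}{3}\right) = 2119387280 + \frac{285940 i \sqrt{3}}{3}$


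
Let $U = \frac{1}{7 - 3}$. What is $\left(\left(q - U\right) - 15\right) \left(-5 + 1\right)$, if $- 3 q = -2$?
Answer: $\frac{175}{3} \approx 58.333$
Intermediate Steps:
$q = \frac{2}{3}$ ($q = \left(- \frac{1}{3}\right) \left(-2\right) = \frac{2}{3} \approx 0.66667$)
$U = \frac{1}{4} \approx 0.25$
$\left(\left(q - U\right) - 15\right) \left(-5 + 1\right) = \left(\left(\frac{2}{3} - \frac{1}{4}\right) - 15\right) \left(-5 + 1\right) = \left(\left(\frac{2}{3} - \frac{1}{4}\right) - 15\right) \left(-4\right) = \left(\frac{5}{12} - 15\right) \left(-4\right) = \left(- \frac{175}{12}\right) \left(-4\right) = \frac{175}{3}$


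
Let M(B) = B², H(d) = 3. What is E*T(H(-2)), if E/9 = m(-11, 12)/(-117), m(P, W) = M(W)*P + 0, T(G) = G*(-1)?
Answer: -4752/13 ≈ -365.54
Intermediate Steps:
T(G) = -G
m(P, W) = P*W² (m(P, W) = W²*P + 0 = P*W² + 0 = P*W²)
E = 1584/13 (E = 9*(-11*12²/(-117)) = 9*(-11*144*(-1/117)) = 9*(-1584*(-1/117)) = 9*(176/13) = 1584/13 ≈ 121.85)
E*T(H(-2)) = 1584*(-1*3)/13 = (1584/13)*(-3) = -4752/13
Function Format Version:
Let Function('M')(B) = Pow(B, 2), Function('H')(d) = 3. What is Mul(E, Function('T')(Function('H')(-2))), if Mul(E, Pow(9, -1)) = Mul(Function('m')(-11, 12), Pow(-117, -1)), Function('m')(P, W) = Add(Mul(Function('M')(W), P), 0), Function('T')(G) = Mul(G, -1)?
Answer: Rational(-4752, 13) ≈ -365.54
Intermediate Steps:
Function('T')(G) = Mul(-1, G)
Function('m')(P, W) = Mul(P, Pow(W, 2)) (Function('m')(P, W) = Add(Mul(Pow(W, 2), P), 0) = Add(Mul(P, Pow(W, 2)), 0) = Mul(P, Pow(W, 2)))
E = Rational(1584, 13) (E = Mul(9, Mul(Mul(-11, Pow(12, 2)), Pow(-117, -1))) = Mul(9, Mul(Mul(-11, 144), Rational(-1, 117))) = Mul(9, Mul(-1584, Rational(-1, 117))) = Mul(9, Rational(176, 13)) = Rational(1584, 13) ≈ 121.85)
Mul(E, Function('T')(Function('H')(-2))) = Mul(Rational(1584, 13), Mul(-1, 3)) = Mul(Rational(1584, 13), -3) = Rational(-4752, 13)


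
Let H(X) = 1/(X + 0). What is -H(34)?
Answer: -1/34 ≈ -0.029412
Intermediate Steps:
H(X) = 1/X
-H(34) = -1/34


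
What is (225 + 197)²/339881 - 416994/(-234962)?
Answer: 91785655261/39929559761 ≈ 2.2987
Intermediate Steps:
(225 + 197)²/339881 - 416994/(-234962) = 422²*(1/339881) - 416994*(-1/234962) = 178084*(1/339881) + 208497/117481 = 178084/339881 + 208497/117481 = 91785655261/39929559761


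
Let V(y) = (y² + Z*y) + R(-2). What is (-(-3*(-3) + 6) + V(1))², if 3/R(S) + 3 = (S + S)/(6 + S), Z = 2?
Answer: 2601/16 ≈ 162.56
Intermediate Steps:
R(S) = 3/(-3 + 2*S/(6 + S)) (R(S) = 3/(-3 + (S + S)/(6 + S)) = 3/(-3 + (2*S)/(6 + S)) = 3/(-3 + 2*S/(6 + S)))
V(y) = -¾ + y² + 2*y (V(y) = (y² + 2*y) + 3*(-6 - 1*(-2))/(18 - 2) = (y² + 2*y) + 3*(-6 + 2)/16 = (y² + 2*y) + 3*(1/16)*(-4) = (y² + 2*y) - ¾ = -¾ + y² + 2*y)
(-(-3*(-3) + 6) + V(1))² = (-(-3*(-3) + 6) + (-¾ + 1² + 2*1))² = (-(9 + 6) + (-¾ + 1 + 2))² = (-1*15 + 9/4)² = (-15 + 9/4)² = (-51/4)² = 2601/16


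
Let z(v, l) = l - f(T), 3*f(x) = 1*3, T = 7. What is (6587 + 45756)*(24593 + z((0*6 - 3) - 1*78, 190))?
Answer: 1297164226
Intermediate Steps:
f(x) = 1 (f(x) = (1*3)/3 = (⅓)*3 = 1)
z(v, l) = -1 + l (z(v, l) = l - 1*1 = l - 1 = -1 + l)
(6587 + 45756)*(24593 + z((0*6 - 3) - 1*78, 190)) = (6587 + 45756)*(24593 + (-1 + 190)) = 52343*(24593 + 189) = 52343*24782 = 1297164226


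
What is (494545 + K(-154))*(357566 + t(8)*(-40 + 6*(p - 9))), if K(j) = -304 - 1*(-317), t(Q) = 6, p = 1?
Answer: 176575999204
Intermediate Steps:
K(j) = 13 (K(j) = -304 + 317 = 13)
(494545 + K(-154))*(357566 + t(8)*(-40 + 6*(p - 9))) = (494545 + 13)*(357566 + 6*(-40 + 6*(1 - 9))) = 494558*(357566 + 6*(-40 + 6*(-8))) = 494558*(357566 + 6*(-40 - 48)) = 494558*(357566 + 6*(-88)) = 494558*(357566 - 528) = 494558*357038 = 176575999204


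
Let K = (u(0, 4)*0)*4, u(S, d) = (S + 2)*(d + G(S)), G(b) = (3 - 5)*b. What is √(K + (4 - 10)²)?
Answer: 6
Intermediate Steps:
G(b) = -2*b
u(S, d) = (2 + S)*(d - 2*S) (u(S, d) = (S + 2)*(d - 2*S) = (2 + S)*(d - 2*S))
K = 0 (K = ((-4*0 - 2*0² + 2*4 + 0*4)*0)*4 = ((0 - 2*0 + 8 + 0)*0)*4 = ((0 + 0 + 8 + 0)*0)*4 = (8*0)*4 = 0*4 = 0)
√(K + (4 - 10)²) = √(0 + (4 - 10)²) = √(0 + (-6)²) = √(0 + 36) = √36 = 6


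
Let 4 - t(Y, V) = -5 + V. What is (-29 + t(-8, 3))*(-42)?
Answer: 966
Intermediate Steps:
t(Y, V) = 9 - V (t(Y, V) = 4 - (-5 + V) = 4 + (5 - V) = 9 - V)
(-29 + t(-8, 3))*(-42) = (-29 + (9 - 1*3))*(-42) = (-29 + (9 - 3))*(-42) = (-29 + 6)*(-42) = -23*(-42) = 966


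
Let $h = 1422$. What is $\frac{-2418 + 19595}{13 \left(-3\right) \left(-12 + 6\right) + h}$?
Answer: $\frac{17177}{1656} \approx 10.373$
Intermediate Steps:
$\frac{-2418 + 19595}{13 \left(-3\right) \left(-12 + 6\right) + h} = \frac{-2418 + 19595}{13 \left(-3\right) \left(-12 + 6\right) + 1422} = \frac{17177}{\left(-39\right) \left(-6\right) + 1422} = \frac{17177}{234 + 1422} = \frac{17177}{1656}$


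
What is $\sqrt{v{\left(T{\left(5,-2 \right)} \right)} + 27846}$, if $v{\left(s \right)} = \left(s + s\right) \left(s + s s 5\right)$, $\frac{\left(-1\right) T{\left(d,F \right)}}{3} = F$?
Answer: $3 \sqrt{3342} \approx 173.43$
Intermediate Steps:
$T{\left(d,F \right)} = - 3 F$
$v{\left(s \right)} = 2 s \left(s + 5 s^{2}\right)$ ($v{\left(s \right)} = 2 s \left(s + s^{2} \cdot 5\right) = 2 s \left(s + 5 s^{2}\right)$)
$\sqrt{v{\left(T{\left(5,-2 \right)} \right)} + 27846} = \sqrt{\left(\left(-3\right) \left(-2\right)\right)^{2} \left(2 + 10 \left(\left(-3\right) \left(-2\right)\right)\right) + 27846} = \sqrt{6^{2} \left(2 + 10 \cdot 6\right) + 27846} = \sqrt{36 \left(2 + 60\right) + 27846} = \sqrt{36 \cdot 62 + 27846} = \sqrt{2232 + 27846} = \sqrt{30078} = 3 \sqrt{3342}$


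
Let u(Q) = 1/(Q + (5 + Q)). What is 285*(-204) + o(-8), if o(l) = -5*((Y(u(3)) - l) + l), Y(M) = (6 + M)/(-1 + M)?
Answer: -116213/2 ≈ -58107.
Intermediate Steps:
u(Q) = 1/(5 + 2*Q)
Y(M) = (6 + M)/(-1 + M)
o(l) = 67/2 (o(l) = -5*(((6 + 1/(5 + 2*3))/(-1 + 1/(5 + 2*3)) - l) + l) = -5*(((6 + 1/(5 + 6))/(-1 + 1/(5 + 6)) - l) + l) = -5*(((6 + 1/11)/(-1 + 1/11) - l) + l) = -5*(((67/11)/(-10/11) - l) + l) = -5*((-11/10*67/11 - l) + l) = -5*((-67/10 - l) + l) = -5*(-67/10) = 67/2)
285*(-204) + o(-8) = 285*(-204) + 67/2 = -58140 + 67/2 = -116213/2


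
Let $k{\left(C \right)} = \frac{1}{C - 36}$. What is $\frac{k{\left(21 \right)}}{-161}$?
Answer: $\frac{1}{2415} \approx 0.00041408$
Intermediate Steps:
$k{\left(C \right)} = \frac{1}{-36 + C}$ ($k{\left(C \right)} = \frac{1}{C - 36} = \frac{1}{-36 + C}$)
$\frac{k{\left(21 \right)}}{-161} = \frac{1}{\left(-36 + 21\right) \left(-161\right)} = \frac{1}{-15} \left(- \frac{1}{161}\right) = \left(- \frac{1}{15}\right) \left(- \frac{1}{161}\right) = \frac{1}{2415}$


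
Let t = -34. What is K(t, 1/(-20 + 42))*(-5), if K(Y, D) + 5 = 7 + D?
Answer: -225/22 ≈ -10.227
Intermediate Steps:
K(Y, D) = 2 + D (K(Y, D) = -5 + (7 + D) = 2 + D)
K(t, 1/(-20 + 42))*(-5) = (2 + 1/(-20 + 42))*(-5) = (2 + 1/22)*(-5) = (45/22)*(-5) = -225/22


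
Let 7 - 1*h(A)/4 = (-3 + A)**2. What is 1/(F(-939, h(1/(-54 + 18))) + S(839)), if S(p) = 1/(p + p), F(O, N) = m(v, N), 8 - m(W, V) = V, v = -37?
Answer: 271836/4531601 ≈ 0.059987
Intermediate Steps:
m(W, V) = 8 - V
h(A) = 28 - 4*(-3 + A)**2
F(O, N) = 8 - N
S(p) = 1/(2*p)
1/(F(-939, h(1/(-54 + 18))) + S(839)) = 1/((8 - (28 - 4*(-3 + 1/(-54 + 18))**2)) + (1/2)/839) = 1/((8 - (28 - 4*(-3 + 1/(-36))**2)) + (1/2)*(1/839)) = 1/((8 - (28 - 4*(-3 - 1/36)**2)) + 1/1678) = 1/((8 - (28 - 4*(-109/36)**2)) + 1/1678) = 1/((8 - (28 - 4*11881/1296)) + 1/1678) = 1/((8 - (28 - 11881/324)) + 1/1678) = 1/((8 - 1*(-2809/324)) + 1/1678) = 1/((8 + 2809/324) + 1/1678) = 1/(5401/324 + 1/1678) = 1/(4531601/271836) = 271836/4531601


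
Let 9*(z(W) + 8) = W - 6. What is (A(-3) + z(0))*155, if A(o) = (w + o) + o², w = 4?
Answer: 620/3 ≈ 206.67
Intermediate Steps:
z(W) = -26/3 + W/9 (z(W) = -8 + (W - 6)/9 = -8 + (-6 + W)/9 = -8 + (-⅔ + W/9) = -26/3 + W/9)
A(o) = 4 + o + o² (A(o) = (4 + o) + o² = 4 + o + o²)
(A(-3) + z(0))*155 = ((4 - 3 + (-3)²) + (-26/3 + (⅑)*0))*155 = ((4 - 3 + 9) + (-26/3 + 0))*155 = (10 - 26/3)*155 = (4/3)*155 = 620/3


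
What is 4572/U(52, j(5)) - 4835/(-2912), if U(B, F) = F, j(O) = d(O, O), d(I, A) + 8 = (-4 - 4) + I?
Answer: -13260479/32032 ≈ -413.98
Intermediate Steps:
d(I, A) = -16 + I (d(I, A) = -8 + ((-4 - 4) + I) = -8 + (-8 + I) = -16 + I)
j(O) = -16 + O
4572/U(52, j(5)) - 4835/(-2912) = 4572/(-16 + 5) - 4835/(-2912) = 4572/(-11) - 4835*(-1/2912) = 4572*(-1/11) + 4835/2912 = -4572/11 + 4835/2912 = -13260479/32032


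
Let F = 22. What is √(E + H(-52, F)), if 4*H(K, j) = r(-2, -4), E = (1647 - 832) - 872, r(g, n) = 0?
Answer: I*√57 ≈ 7.5498*I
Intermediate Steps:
E = -57 (E = 815 - 872 = -57)
H(K, j) = 0 (H(K, j) = (¼)*0 = 0)
√(E + H(-52, F)) = √(-57 + 0) = √(-57) = I*√57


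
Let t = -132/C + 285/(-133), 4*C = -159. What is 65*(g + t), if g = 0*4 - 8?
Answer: -164515/371 ≈ -443.44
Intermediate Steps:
C = -159/4 (C = (¼)*(-159) = -159/4 ≈ -39.750)
t = 437/371 (t = -132/(-159/4) + 285/(-133) = -132*(-4/159) + 285*(-1/133) = 176/53 - 15/7 = 437/371 ≈ 1.1779)
g = -8 (g = 0 - 8 = -8)
65*(g + t) = 65*(-8 + 437/371) = 65*(-2531/371) = -164515/371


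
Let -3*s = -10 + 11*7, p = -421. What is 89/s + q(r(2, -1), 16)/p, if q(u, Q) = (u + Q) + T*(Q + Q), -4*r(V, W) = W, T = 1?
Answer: -462559/112828 ≈ -4.0997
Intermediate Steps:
r(V, W) = -W/4
s = -67/3 (s = -(-10 + 11*7)/3 = -(-10 + 77)/3 = -⅓*67 = -67/3 ≈ -22.333)
q(u, Q) = u + 3*Q (q(u, Q) = (u + Q) + 1*(Q + Q) = (Q + u) + 1*(2*Q) = (Q + u) + 2*Q = u + 3*Q)
89/s + q(r(2, -1), 16)/p = 89/(-67/3) + (-¼*(-1) + 3*16)/(-421) = 89*(-3/67) + (¼ + 48)*(-1/421) = -267/67 + (193/4)*(-1/421) = -267/67 - 193/1684 = -462559/112828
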